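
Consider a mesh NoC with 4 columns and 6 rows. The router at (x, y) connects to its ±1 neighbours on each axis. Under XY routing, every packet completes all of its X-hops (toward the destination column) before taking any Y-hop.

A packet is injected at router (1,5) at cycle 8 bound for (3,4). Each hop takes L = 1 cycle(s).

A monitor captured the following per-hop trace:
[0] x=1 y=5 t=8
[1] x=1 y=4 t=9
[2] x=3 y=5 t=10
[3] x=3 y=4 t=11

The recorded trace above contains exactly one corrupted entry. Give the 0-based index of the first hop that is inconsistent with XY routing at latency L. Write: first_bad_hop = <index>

first_bad_hop = 1

check 1→ d=(0,-1) cyc+1: BAD: Y-move but x=1≠3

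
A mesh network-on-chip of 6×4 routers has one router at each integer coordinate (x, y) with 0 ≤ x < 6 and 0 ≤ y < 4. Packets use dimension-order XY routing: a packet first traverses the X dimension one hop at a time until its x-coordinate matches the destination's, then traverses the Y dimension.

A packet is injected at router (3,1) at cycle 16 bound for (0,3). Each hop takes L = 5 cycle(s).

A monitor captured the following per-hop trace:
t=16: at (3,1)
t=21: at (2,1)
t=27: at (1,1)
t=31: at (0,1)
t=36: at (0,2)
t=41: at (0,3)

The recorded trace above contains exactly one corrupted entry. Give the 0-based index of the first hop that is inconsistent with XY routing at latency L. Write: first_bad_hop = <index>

first_bad_hop = 2

check 1→ d=(-1,0) cyc+5: ok
check 2→ d=(-1,0) cyc+6: BAD: Δcyc=6≠L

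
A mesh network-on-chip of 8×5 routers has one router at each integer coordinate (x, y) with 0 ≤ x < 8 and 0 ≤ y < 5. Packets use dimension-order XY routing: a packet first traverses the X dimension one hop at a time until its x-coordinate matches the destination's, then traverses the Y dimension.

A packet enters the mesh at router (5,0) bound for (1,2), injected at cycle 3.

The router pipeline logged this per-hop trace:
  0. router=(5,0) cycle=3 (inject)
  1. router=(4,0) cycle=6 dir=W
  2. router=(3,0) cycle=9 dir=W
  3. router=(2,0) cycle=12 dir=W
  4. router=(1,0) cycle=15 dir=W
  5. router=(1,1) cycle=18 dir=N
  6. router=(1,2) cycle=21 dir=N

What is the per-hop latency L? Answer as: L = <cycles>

Between hops 0 and 1 the cycle counter advances 6 − 3 = 3.
That increment is L by definition: L = 3.

L = 3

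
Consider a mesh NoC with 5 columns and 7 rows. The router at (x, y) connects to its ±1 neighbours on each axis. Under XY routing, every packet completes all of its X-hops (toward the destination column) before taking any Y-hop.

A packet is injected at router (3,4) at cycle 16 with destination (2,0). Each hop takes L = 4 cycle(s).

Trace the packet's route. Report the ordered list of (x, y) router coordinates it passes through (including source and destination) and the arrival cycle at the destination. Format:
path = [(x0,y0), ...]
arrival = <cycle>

t=16: at (3,4)
t=20: at (2,4) after W
t=24: at (2,3) after S
t=28: at (2,2) after S
t=32: at (2,1) after S
t=36: at (2,0) after S

path = [(3,4), (2,4), (2,3), (2,2), (2,1), (2,0)]
arrival = 36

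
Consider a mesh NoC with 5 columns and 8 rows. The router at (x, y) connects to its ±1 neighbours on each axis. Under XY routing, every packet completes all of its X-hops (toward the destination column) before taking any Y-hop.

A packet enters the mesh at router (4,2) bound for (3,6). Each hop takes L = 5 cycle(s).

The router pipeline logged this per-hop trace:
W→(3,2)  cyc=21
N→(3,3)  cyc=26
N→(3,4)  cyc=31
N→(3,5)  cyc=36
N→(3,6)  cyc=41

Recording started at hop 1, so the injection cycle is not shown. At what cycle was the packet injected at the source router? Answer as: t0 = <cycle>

At hop 1 the cycle is 21; in general cyc_k = t0 + kL.
Subtract one hop: t0 = 21 − 5 = 16.

t0 = 16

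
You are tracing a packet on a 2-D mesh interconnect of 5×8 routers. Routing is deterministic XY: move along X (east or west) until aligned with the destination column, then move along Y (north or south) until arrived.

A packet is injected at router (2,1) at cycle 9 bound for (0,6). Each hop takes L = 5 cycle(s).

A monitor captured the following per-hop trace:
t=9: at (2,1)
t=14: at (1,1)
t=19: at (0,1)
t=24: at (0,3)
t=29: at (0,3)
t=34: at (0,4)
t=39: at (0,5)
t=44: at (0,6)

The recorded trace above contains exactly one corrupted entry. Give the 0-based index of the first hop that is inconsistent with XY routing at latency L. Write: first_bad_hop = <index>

first_bad_hop = 3

hop 1: step (-1,+0), +5 cyc — ok
hop 2: step (-1,+0), +5 cyc — ok
hop 3: step (+0,+2), +5 cyc — BAD: non-unit step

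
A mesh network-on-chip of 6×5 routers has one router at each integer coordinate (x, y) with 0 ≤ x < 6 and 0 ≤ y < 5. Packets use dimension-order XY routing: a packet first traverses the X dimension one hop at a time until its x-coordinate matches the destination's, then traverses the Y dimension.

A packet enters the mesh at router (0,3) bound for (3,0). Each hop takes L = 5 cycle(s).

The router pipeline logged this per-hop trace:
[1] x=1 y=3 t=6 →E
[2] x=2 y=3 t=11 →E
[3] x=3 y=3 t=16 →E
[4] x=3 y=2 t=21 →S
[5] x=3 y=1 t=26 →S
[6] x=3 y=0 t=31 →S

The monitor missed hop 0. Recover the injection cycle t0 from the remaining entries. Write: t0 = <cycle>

At hop 1 the cycle is 6; in general cyc_k = t0 + kL.
t0 = cyc[1] − L = 6 − 5 = 1.

t0 = 1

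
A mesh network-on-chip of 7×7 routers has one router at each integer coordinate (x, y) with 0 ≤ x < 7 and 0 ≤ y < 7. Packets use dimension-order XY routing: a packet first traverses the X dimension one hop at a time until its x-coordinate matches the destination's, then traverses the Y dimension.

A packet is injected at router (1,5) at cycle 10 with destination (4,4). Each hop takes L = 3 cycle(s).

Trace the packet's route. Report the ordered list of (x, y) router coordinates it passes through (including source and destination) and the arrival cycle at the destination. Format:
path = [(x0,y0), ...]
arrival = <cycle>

path = [(1,5), (2,5), (3,5), (4,5), (4,4)]
arrival = 22

src (1,5)  cyc=10
E→(2,5)  cyc=13
E→(3,5)  cyc=16
E→(4,5)  cyc=19
S→(4,4)  cyc=22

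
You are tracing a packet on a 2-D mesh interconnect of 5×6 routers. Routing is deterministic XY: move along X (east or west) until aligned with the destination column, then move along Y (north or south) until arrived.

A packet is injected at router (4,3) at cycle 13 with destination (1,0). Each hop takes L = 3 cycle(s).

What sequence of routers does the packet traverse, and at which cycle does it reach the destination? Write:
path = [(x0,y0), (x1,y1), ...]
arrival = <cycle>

src (4,3)  cyc=13
W→(3,3)  cyc=16
W→(2,3)  cyc=19
W→(1,3)  cyc=22
S→(1,2)  cyc=25
S→(1,1)  cyc=28
S→(1,0)  cyc=31

path = [(4,3), (3,3), (2,3), (1,3), (1,2), (1,1), (1,0)]
arrival = 31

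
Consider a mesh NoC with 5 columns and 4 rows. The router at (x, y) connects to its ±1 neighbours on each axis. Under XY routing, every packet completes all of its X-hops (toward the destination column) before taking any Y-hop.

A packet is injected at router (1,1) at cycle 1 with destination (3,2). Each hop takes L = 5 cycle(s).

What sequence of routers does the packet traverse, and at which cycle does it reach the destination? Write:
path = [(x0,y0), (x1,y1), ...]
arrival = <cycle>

path = [(1,1), (2,1), (3,1), (3,2)]
arrival = 16

t=1: at (1,1)
t=6: at (2,1) after E
t=11: at (3,1) after E
t=16: at (3,2) after N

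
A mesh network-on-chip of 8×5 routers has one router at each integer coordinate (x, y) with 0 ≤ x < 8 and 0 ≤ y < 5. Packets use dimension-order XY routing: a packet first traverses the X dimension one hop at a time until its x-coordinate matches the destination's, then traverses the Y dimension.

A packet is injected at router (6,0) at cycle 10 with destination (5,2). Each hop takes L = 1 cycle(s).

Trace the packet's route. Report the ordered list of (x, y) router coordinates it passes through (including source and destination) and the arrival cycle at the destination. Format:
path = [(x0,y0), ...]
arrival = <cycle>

path = [(6,0), (5,0), (5,1), (5,2)]
arrival = 13

  0. router=(6,0) cycle=10 (inject)
  1. router=(5,0) cycle=11 dir=W
  2. router=(5,1) cycle=12 dir=N
  3. router=(5,2) cycle=13 dir=N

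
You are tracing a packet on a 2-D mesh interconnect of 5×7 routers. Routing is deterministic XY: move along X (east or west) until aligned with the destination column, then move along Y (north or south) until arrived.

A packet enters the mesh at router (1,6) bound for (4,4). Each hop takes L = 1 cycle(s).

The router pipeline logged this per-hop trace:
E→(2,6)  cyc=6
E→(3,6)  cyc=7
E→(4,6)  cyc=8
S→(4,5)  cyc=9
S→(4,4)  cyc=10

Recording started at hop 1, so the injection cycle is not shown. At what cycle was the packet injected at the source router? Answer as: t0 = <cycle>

t0 = 5

cyc[1] = 6 and cyc[k] = t0 + k·L for every k.
So t0 = 6 − 1·1 = 5.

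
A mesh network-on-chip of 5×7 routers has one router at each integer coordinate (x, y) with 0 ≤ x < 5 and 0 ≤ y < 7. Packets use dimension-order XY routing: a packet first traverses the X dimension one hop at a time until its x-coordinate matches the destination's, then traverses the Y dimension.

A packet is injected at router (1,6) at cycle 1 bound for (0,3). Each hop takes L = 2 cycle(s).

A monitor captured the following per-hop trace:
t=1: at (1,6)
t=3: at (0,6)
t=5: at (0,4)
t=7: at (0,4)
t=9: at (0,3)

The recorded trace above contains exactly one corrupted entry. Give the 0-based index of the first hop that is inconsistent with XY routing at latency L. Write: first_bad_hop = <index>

  1: Δx=-1 Δy=+0 Δt=2 [ok]
  2: Δx=+0 Δy=-2 Δt=2 [BAD: non-unit step]

first_bad_hop = 2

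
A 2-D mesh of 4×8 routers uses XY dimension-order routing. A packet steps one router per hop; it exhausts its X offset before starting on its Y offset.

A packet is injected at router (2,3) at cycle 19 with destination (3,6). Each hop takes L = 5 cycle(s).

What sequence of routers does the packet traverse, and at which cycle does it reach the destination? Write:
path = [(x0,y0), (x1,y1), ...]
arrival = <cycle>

src (2,3)  cyc=19
E→(3,3)  cyc=24
N→(3,4)  cyc=29
N→(3,5)  cyc=34
N→(3,6)  cyc=39

path = [(2,3), (3,3), (3,4), (3,5), (3,6)]
arrival = 39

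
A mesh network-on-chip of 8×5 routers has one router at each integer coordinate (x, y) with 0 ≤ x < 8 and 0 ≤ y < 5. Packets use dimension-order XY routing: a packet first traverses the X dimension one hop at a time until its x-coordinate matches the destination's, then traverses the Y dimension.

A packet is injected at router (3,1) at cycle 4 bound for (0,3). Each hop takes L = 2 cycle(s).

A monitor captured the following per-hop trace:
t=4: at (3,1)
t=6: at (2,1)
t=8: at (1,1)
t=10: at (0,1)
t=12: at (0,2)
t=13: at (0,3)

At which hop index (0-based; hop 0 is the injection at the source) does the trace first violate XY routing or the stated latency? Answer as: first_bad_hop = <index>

check 1→ d=(-1,0) cyc+2: ok
check 2→ d=(-1,0) cyc+2: ok
check 3→ d=(-1,0) cyc+2: ok
check 4→ d=(0,1) cyc+2: ok
check 5→ d=(0,1) cyc+1: BAD: Δcyc=1≠L

first_bad_hop = 5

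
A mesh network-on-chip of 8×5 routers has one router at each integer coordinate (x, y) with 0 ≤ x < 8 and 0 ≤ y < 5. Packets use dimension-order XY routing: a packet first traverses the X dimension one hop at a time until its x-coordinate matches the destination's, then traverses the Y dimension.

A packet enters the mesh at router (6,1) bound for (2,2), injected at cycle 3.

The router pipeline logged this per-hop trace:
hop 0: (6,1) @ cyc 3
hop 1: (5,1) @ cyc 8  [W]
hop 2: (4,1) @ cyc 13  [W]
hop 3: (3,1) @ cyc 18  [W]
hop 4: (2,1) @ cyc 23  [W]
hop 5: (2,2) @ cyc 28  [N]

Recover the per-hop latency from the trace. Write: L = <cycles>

From hop 0 (3) to hop 1 (8): +5 cycles.
Each hop adds L, hence L = 5.

L = 5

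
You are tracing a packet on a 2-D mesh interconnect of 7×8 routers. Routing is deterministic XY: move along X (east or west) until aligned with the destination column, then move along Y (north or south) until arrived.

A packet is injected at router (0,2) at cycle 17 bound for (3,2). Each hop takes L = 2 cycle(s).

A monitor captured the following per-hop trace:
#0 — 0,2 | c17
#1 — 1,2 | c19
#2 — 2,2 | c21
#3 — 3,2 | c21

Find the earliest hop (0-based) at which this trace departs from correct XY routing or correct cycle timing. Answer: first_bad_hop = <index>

first_bad_hop = 3

[1] (+1,+0) / 2c ⇒ ok
[2] (+1,+0) / 2c ⇒ ok
[3] (+1,+0) / 0c ⇒ BAD: Δcyc=0≠L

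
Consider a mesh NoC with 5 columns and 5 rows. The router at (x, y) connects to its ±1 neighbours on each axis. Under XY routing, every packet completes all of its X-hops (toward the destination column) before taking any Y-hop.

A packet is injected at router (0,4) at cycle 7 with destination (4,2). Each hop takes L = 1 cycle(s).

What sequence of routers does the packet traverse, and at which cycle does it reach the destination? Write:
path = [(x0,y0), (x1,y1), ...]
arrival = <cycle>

t=7: at (0,4)
t=8: at (1,4) after E
t=9: at (2,4) after E
t=10: at (3,4) after E
t=11: at (4,4) after E
t=12: at (4,3) after S
t=13: at (4,2) after S

path = [(0,4), (1,4), (2,4), (3,4), (4,4), (4,3), (4,2)]
arrival = 13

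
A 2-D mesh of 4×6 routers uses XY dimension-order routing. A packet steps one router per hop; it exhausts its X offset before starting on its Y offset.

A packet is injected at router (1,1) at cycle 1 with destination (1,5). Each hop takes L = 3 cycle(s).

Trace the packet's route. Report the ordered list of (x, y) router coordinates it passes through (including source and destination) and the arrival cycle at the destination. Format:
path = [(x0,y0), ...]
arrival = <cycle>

path = [(1,1), (1,2), (1,3), (1,4), (1,5)]
arrival = 13

src (1,1)  cyc=1
N→(1,2)  cyc=4
N→(1,3)  cyc=7
N→(1,4)  cyc=10
N→(1,5)  cyc=13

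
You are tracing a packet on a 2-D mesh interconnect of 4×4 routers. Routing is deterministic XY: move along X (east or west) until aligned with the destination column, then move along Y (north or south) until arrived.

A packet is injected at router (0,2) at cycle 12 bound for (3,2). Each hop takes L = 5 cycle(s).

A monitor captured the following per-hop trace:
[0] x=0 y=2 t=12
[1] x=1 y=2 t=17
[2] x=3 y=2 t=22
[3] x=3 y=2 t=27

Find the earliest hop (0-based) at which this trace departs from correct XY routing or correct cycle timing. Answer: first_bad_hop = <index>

check 1→ d=(1,0) cyc+5: ok
check 2→ d=(2,0) cyc+5: BAD: non-unit step

first_bad_hop = 2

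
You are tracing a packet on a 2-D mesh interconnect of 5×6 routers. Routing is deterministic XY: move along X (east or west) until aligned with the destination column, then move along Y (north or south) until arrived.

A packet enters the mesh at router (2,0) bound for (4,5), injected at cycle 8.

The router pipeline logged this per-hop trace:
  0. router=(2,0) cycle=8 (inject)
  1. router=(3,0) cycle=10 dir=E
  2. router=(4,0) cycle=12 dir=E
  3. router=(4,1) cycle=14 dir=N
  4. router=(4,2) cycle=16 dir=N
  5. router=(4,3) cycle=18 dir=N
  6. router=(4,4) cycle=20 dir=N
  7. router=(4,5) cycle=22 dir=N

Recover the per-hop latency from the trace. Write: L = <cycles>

cyc[1] − cyc[0] = 10 − 8 = 2.
That increment is L by definition: L = 2.

L = 2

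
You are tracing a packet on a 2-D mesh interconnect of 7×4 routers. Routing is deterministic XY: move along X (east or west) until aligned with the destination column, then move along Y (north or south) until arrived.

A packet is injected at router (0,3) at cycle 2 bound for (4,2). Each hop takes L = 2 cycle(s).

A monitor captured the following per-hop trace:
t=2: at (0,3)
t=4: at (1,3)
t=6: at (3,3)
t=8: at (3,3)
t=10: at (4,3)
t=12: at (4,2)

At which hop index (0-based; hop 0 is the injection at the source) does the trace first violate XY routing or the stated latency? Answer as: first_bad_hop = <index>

first_bad_hop = 2

hop 1: step (+1,+0), +2 cyc — ok
hop 2: step (+2,+0), +2 cyc — BAD: non-unit step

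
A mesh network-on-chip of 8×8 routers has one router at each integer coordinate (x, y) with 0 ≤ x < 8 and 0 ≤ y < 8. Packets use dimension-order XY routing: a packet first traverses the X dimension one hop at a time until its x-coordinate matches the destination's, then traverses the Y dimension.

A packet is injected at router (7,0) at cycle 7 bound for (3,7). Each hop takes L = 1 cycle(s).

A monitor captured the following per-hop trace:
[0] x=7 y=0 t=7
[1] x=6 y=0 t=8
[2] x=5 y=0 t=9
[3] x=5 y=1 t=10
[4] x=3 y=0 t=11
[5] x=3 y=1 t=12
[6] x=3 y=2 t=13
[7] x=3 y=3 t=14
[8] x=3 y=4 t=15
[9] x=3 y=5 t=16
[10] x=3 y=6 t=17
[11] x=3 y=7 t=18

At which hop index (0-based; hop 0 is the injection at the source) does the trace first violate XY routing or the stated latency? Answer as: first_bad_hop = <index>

hop 1: step (-1,+0), +1 cyc — ok
hop 2: step (-1,+0), +1 cyc — ok
hop 3: step (+0,+1), +1 cyc — BAD: Y-move but x=5≠3

first_bad_hop = 3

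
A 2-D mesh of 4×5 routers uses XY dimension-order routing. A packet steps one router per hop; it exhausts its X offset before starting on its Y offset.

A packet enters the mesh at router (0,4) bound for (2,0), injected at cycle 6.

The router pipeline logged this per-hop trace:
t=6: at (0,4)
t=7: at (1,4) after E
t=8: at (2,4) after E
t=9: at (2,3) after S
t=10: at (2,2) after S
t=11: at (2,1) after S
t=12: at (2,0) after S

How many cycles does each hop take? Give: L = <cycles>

L = 1

Δcyc across hop 0→1: 7 − 6 = 1.
Each hop adds L, hence L = 1.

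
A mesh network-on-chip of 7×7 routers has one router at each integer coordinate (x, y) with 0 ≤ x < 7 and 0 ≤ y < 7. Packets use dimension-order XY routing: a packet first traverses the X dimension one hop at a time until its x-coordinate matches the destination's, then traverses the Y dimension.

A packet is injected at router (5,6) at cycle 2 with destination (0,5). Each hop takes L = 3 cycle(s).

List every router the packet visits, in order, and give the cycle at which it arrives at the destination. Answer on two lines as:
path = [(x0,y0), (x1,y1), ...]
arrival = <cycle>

#0 — 5,6 | c2
#1 — 4,6 | c5 | W
#2 — 3,6 | c8 | W
#3 — 2,6 | c11 | W
#4 — 1,6 | c14 | W
#5 — 0,6 | c17 | W
#6 — 0,5 | c20 | S

path = [(5,6), (4,6), (3,6), (2,6), (1,6), (0,6), (0,5)]
arrival = 20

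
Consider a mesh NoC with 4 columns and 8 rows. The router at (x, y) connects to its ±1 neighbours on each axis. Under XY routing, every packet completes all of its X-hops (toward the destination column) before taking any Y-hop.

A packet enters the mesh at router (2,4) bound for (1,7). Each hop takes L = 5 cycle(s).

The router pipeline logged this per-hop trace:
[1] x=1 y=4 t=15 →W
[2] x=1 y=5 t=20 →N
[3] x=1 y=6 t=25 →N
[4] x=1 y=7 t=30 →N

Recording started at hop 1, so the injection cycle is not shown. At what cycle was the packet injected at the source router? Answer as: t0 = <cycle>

Hop 1 reached at cycle 15; hop k is at t0 + k·L.
Therefore t0 = 15 − L = 10.

t0 = 10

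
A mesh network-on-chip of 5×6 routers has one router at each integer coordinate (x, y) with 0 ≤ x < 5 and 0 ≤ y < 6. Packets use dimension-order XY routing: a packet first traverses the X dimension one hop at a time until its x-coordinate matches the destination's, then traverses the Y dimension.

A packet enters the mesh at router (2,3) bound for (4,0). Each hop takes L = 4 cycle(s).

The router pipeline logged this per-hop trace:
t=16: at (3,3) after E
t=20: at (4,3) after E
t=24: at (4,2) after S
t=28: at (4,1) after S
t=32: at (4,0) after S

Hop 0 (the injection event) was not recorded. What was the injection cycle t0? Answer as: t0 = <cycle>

cyc[1] = 16 and cyc[k] = t0 + k·L for every k.
Therefore t0 = 16 − L = 12.

t0 = 12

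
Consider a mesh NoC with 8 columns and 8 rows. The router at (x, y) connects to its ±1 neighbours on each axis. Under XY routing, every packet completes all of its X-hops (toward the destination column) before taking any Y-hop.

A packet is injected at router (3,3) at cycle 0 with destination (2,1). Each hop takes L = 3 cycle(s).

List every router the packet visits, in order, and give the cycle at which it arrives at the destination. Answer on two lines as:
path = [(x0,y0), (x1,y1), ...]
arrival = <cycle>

[0] x=3 y=3 t=0
[1] x=2 y=3 t=3 →W
[2] x=2 y=2 t=6 →S
[3] x=2 y=1 t=9 →S

path = [(3,3), (2,3), (2,2), (2,1)]
arrival = 9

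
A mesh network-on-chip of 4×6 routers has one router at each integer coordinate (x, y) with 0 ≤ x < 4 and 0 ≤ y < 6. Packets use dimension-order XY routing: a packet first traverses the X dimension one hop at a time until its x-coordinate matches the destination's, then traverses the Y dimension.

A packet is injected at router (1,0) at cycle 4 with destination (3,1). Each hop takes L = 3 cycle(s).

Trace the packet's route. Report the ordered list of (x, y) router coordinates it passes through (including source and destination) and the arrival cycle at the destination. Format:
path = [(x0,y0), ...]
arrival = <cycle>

t=4: at (1,0)
t=7: at (2,0) after E
t=10: at (3,0) after E
t=13: at (3,1) after N

path = [(1,0), (2,0), (3,0), (3,1)]
arrival = 13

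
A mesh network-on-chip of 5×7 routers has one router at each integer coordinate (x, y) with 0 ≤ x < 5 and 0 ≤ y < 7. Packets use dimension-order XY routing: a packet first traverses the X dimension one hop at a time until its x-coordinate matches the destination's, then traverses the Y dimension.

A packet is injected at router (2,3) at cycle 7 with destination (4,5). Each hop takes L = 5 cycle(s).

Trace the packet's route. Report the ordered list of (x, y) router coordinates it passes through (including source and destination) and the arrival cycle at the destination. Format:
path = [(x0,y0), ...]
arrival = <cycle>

path = [(2,3), (3,3), (4,3), (4,4), (4,5)]
arrival = 27

[0] x=2 y=3 t=7
[1] x=3 y=3 t=12 →E
[2] x=4 y=3 t=17 →E
[3] x=4 y=4 t=22 →N
[4] x=4 y=5 t=27 →N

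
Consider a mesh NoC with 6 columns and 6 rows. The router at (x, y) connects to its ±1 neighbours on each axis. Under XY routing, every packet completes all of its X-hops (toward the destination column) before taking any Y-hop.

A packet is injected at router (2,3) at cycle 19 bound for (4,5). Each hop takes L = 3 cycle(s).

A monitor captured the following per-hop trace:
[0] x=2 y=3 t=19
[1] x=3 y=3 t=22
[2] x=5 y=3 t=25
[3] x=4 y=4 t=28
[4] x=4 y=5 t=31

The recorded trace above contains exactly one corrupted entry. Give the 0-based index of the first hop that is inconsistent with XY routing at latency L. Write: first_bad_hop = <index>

hop 1: step (+1,+0), +3 cyc — ok
hop 2: step (+2,+0), +3 cyc — BAD: non-unit step

first_bad_hop = 2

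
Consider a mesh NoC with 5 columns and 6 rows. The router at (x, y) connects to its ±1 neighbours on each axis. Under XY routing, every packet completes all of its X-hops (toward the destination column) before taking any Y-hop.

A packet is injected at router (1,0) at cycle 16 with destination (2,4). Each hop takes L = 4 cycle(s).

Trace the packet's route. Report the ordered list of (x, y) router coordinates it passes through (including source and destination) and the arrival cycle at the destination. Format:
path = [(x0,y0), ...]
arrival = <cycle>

src (1,0)  cyc=16
E→(2,0)  cyc=20
N→(2,1)  cyc=24
N→(2,2)  cyc=28
N→(2,3)  cyc=32
N→(2,4)  cyc=36

path = [(1,0), (2,0), (2,1), (2,2), (2,3), (2,4)]
arrival = 36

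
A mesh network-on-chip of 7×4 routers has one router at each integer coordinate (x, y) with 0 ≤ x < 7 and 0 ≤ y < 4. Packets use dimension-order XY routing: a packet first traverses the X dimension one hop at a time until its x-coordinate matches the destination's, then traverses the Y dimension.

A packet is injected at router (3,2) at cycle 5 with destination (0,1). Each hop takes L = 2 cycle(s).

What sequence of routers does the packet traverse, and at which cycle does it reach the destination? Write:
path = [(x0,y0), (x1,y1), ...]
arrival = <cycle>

src (3,2)  cyc=5
W→(2,2)  cyc=7
W→(1,2)  cyc=9
W→(0,2)  cyc=11
S→(0,1)  cyc=13

path = [(3,2), (2,2), (1,2), (0,2), (0,1)]
arrival = 13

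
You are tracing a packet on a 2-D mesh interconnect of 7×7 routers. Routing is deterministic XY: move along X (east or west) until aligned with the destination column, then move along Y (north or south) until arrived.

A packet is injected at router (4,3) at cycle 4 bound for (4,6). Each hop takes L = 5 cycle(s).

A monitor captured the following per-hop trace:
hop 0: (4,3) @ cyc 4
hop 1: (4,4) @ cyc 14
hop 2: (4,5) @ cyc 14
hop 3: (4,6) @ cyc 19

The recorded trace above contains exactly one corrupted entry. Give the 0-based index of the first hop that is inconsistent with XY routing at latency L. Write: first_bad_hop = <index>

[1] (+0,+1) / 10c ⇒ BAD: Δcyc=10≠L

first_bad_hop = 1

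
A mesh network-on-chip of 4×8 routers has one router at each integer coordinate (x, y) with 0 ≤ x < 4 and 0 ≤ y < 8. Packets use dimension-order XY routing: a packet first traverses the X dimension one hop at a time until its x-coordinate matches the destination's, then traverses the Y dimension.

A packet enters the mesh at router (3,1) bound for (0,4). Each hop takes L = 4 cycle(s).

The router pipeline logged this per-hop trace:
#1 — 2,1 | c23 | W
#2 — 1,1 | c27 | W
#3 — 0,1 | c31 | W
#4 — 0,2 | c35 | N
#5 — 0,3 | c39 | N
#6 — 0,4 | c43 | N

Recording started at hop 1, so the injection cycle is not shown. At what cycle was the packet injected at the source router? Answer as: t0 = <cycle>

Hop 1 reached at cycle 23; hop k is at t0 + k·L.
So t0 = 23 − 1·4 = 19.

t0 = 19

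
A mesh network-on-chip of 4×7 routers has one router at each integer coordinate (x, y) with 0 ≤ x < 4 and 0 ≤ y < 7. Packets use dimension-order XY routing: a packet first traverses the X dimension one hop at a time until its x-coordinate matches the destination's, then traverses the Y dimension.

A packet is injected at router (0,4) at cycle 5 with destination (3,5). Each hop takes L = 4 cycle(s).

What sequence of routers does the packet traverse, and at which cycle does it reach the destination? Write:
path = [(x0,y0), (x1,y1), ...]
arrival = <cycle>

#0 — 0,4 | c5
#1 — 1,4 | c9 | E
#2 — 2,4 | c13 | E
#3 — 3,4 | c17 | E
#4 — 3,5 | c21 | N

path = [(0,4), (1,4), (2,4), (3,4), (3,5)]
arrival = 21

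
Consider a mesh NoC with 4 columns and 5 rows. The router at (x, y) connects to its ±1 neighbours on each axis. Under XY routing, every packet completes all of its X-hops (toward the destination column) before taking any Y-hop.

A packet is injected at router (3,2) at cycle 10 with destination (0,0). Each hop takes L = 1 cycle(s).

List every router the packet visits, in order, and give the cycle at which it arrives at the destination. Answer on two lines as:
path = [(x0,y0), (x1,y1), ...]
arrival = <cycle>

[0] x=3 y=2 t=10
[1] x=2 y=2 t=11 →W
[2] x=1 y=2 t=12 →W
[3] x=0 y=2 t=13 →W
[4] x=0 y=1 t=14 →S
[5] x=0 y=0 t=15 →S

path = [(3,2), (2,2), (1,2), (0,2), (0,1), (0,0)]
arrival = 15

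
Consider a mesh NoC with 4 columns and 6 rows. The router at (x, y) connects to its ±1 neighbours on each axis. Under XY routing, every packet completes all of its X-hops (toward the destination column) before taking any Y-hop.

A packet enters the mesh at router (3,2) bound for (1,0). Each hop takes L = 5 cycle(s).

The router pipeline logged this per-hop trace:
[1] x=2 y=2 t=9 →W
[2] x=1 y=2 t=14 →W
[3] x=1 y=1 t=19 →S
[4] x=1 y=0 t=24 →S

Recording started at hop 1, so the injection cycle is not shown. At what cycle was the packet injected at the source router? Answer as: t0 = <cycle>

At hop 1 the cycle is 9; in general cyc_k = t0 + kL.
Subtract one hop: t0 = 9 − 5 = 4.

t0 = 4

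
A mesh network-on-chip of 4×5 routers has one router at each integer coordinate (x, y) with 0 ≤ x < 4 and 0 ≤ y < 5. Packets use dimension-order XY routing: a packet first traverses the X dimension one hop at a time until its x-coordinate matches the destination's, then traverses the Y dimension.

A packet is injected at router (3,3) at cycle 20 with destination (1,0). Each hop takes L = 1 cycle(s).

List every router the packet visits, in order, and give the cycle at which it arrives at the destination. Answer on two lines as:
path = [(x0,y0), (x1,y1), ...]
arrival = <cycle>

[0] x=3 y=3 t=20
[1] x=2 y=3 t=21 →W
[2] x=1 y=3 t=22 →W
[3] x=1 y=2 t=23 →S
[4] x=1 y=1 t=24 →S
[5] x=1 y=0 t=25 →S

path = [(3,3), (2,3), (1,3), (1,2), (1,1), (1,0)]
arrival = 25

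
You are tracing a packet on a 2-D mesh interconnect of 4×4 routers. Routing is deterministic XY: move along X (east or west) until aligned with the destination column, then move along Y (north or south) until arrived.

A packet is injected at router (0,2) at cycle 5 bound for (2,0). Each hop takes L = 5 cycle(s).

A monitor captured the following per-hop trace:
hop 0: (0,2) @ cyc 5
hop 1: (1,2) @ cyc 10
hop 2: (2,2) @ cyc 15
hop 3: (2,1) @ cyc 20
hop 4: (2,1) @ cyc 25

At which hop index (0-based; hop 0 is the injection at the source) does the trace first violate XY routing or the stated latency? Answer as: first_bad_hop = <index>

first_bad_hop = 4

[1] (+1,+0) / 5c ⇒ ok
[2] (+1,+0) / 5c ⇒ ok
[3] (+0,-1) / 5c ⇒ ok
[4] (+0,+0) / 5c ⇒ BAD: non-unit step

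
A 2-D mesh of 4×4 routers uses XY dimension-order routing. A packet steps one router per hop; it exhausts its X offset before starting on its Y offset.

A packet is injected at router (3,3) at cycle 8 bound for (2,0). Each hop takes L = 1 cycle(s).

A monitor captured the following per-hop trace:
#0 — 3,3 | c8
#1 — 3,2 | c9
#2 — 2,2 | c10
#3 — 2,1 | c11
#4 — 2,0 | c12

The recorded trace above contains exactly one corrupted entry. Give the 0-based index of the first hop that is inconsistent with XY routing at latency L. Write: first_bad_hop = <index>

check 1→ d=(0,-1) cyc+1: BAD: Y-move but x=3≠2

first_bad_hop = 1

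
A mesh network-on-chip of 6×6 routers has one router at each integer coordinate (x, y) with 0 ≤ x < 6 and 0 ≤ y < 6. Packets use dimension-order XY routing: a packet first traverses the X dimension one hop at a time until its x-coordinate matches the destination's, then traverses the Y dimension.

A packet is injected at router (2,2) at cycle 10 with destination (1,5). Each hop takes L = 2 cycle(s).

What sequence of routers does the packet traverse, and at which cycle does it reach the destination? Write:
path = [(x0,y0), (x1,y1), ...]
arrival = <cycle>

#0 — 2,2 | c10
#1 — 1,2 | c12 | W
#2 — 1,3 | c14 | N
#3 — 1,4 | c16 | N
#4 — 1,5 | c18 | N

path = [(2,2), (1,2), (1,3), (1,4), (1,5)]
arrival = 18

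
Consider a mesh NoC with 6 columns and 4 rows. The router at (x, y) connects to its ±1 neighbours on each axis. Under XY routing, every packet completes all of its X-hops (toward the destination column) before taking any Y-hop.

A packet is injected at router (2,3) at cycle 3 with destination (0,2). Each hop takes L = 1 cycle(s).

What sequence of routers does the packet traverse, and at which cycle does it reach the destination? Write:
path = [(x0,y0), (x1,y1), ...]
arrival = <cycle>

path = [(2,3), (1,3), (0,3), (0,2)]
arrival = 6

src (2,3)  cyc=3
W→(1,3)  cyc=4
W→(0,3)  cyc=5
S→(0,2)  cyc=6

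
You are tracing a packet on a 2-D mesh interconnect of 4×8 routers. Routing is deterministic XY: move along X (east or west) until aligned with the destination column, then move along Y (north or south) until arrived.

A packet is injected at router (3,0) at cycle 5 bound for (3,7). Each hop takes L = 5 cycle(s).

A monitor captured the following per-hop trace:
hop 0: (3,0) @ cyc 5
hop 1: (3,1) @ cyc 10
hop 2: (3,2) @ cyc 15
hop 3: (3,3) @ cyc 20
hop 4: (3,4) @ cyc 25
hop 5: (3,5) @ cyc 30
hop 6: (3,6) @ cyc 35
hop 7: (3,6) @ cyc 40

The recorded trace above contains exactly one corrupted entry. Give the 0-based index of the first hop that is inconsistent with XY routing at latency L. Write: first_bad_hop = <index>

first_bad_hop = 7

check 1→ d=(0,1) cyc+5: ok
check 2→ d=(0,1) cyc+5: ok
check 3→ d=(0,1) cyc+5: ok
check 4→ d=(0,1) cyc+5: ok
check 5→ d=(0,1) cyc+5: ok
check 6→ d=(0,1) cyc+5: ok
check 7→ d=(0,0) cyc+5: BAD: non-unit step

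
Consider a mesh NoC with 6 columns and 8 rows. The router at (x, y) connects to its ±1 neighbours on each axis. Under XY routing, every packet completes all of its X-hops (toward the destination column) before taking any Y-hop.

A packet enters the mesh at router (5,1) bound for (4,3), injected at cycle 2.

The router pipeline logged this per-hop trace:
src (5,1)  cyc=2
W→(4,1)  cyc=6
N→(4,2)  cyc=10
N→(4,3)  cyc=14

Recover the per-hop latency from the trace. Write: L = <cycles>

From hop 0 (2) to hop 1 (6): +4 cycles.
Per-hop latency L = Δcyc = 4.

L = 4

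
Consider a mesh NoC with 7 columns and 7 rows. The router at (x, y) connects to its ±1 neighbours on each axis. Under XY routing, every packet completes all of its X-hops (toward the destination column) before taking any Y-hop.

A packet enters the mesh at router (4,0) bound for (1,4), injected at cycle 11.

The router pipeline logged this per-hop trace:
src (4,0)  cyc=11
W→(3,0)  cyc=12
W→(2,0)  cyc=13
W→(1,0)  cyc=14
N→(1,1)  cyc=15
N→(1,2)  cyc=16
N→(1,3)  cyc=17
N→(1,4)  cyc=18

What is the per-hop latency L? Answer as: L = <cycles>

L = 1

From hop 0 (11) to hop 1 (12): +1 cycles.
One hop costs L cycles, so L = 1.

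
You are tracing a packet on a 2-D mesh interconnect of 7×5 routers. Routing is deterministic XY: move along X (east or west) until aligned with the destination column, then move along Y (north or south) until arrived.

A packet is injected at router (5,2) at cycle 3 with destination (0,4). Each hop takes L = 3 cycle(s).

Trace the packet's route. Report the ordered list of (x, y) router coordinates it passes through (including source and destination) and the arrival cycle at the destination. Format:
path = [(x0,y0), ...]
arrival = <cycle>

path = [(5,2), (4,2), (3,2), (2,2), (1,2), (0,2), (0,3), (0,4)]
arrival = 24

src (5,2)  cyc=3
W→(4,2)  cyc=6
W→(3,2)  cyc=9
W→(2,2)  cyc=12
W→(1,2)  cyc=15
W→(0,2)  cyc=18
N→(0,3)  cyc=21
N→(0,4)  cyc=24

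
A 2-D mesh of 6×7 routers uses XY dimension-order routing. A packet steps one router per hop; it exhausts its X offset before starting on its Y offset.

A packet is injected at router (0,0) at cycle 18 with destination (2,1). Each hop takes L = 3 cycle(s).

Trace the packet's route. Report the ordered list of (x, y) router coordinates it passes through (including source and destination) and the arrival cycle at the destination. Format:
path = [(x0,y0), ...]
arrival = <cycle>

t=18: at (0,0)
t=21: at (1,0) after E
t=24: at (2,0) after E
t=27: at (2,1) after N

path = [(0,0), (1,0), (2,0), (2,1)]
arrival = 27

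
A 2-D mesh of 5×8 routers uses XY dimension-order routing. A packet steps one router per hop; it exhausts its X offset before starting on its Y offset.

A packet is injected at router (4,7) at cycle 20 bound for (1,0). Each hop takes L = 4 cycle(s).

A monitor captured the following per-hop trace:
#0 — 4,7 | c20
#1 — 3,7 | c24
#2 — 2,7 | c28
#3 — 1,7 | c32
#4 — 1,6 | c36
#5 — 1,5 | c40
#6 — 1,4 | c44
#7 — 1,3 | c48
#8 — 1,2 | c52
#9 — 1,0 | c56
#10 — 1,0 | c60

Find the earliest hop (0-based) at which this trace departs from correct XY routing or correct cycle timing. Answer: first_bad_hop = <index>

first_bad_hop = 9

check 1→ d=(-1,0) cyc+4: ok
check 2→ d=(-1,0) cyc+4: ok
check 3→ d=(-1,0) cyc+4: ok
check 4→ d=(0,-1) cyc+4: ok
check 5→ d=(0,-1) cyc+4: ok
check 6→ d=(0,-1) cyc+4: ok
check 7→ d=(0,-1) cyc+4: ok
check 8→ d=(0,-1) cyc+4: ok
check 9→ d=(0,-2) cyc+4: BAD: non-unit step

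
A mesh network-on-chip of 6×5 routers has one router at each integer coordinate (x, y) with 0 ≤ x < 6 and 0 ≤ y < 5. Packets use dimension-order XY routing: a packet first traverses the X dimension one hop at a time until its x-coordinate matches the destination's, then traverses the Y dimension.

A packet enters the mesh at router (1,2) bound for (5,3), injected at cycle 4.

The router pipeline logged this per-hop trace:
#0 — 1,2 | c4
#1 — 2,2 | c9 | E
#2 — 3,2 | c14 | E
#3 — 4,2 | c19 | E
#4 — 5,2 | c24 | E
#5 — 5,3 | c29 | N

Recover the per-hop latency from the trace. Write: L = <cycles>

L = 5

Between hops 0 and 1 the cycle counter advances 9 − 4 = 5.
One hop costs L cycles, so L = 5.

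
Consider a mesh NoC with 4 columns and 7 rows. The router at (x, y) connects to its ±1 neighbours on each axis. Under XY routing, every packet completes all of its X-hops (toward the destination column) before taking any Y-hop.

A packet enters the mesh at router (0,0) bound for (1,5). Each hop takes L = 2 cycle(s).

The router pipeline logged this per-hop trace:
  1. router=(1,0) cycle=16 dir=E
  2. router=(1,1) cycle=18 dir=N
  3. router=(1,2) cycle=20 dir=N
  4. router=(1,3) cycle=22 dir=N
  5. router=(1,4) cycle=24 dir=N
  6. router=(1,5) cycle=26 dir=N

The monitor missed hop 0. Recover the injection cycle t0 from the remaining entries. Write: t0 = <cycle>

t0 = 14

cyc[1] = 16 and cyc[k] = t0 + k·L for every k.
Subtract one hop: t0 = 16 − 2 = 14.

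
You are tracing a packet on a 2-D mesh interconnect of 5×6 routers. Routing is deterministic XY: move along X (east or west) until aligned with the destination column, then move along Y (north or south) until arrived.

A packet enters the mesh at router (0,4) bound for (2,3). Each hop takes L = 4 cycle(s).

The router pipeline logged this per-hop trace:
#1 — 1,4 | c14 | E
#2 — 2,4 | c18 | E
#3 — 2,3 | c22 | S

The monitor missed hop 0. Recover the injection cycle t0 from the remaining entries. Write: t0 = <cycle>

t0 = 10

The first recorded entry is hop 1 at cycle 14.
t0 = cyc[1] − L = 14 − 4 = 10.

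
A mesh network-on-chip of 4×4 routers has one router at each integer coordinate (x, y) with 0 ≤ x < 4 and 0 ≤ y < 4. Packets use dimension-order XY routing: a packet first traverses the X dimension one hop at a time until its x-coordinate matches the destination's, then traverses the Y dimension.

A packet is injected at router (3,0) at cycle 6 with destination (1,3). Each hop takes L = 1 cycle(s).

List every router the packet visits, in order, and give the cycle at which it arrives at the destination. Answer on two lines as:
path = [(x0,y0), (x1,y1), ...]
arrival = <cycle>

[0] x=3 y=0 t=6
[1] x=2 y=0 t=7 →W
[2] x=1 y=0 t=8 →W
[3] x=1 y=1 t=9 →N
[4] x=1 y=2 t=10 →N
[5] x=1 y=3 t=11 →N

path = [(3,0), (2,0), (1,0), (1,1), (1,2), (1,3)]
arrival = 11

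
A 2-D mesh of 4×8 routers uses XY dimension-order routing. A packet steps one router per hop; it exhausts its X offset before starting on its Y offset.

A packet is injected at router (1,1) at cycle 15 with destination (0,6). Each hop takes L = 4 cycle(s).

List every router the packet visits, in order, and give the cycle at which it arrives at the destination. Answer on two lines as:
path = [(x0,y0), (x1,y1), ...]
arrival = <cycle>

#0 — 1,1 | c15
#1 — 0,1 | c19 | W
#2 — 0,2 | c23 | N
#3 — 0,3 | c27 | N
#4 — 0,4 | c31 | N
#5 — 0,5 | c35 | N
#6 — 0,6 | c39 | N

path = [(1,1), (0,1), (0,2), (0,3), (0,4), (0,5), (0,6)]
arrival = 39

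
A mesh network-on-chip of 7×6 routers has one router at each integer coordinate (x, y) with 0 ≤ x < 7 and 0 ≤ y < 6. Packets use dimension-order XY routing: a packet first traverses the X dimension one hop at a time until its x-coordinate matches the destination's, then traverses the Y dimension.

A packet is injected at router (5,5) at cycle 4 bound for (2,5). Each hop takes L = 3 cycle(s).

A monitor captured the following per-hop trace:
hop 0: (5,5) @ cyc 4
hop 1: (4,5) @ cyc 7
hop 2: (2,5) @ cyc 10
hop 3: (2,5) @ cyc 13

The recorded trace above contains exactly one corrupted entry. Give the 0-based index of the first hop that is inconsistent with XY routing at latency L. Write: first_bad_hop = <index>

first_bad_hop = 2

  1: Δx=-1 Δy=+0 Δt=3 [ok]
  2: Δx=-2 Δy=+0 Δt=3 [BAD: non-unit step]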